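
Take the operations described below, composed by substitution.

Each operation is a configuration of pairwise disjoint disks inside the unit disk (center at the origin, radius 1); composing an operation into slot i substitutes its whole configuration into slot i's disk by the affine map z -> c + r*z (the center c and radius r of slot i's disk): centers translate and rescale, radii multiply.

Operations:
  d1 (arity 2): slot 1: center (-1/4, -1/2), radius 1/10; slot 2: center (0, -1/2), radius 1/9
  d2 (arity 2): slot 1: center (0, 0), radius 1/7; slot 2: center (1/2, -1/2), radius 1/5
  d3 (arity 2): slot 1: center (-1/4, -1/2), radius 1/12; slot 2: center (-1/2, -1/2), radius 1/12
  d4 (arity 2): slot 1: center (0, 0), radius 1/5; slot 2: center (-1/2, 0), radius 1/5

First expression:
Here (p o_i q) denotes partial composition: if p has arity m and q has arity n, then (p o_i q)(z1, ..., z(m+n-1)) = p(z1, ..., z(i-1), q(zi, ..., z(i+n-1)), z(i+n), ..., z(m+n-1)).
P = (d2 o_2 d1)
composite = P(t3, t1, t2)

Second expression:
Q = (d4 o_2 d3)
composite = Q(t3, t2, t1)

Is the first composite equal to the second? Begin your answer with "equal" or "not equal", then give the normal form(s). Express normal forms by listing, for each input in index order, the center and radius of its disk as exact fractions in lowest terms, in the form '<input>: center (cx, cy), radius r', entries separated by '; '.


The first composite normalizes to t1: center (9/20, -3/5), radius 1/50; t2: center (1/2, -3/5), radius 1/45; t3: center (0, 0), radius 1/7
The second composite normalizes to t1: center (-3/5, -1/10), radius 1/60; t2: center (-11/20, -1/10), radius 1/60; t3: center (0, 0), radius 1/5
Distinct normal forms: not equal.

not equal — first t1: center (9/20, -3/5), radius 1/50; t2: center (1/2, -3/5), radius 1/45; t3: center (0, 0), radius 1/7, second t1: center (-3/5, -1/10), radius 1/60; t2: center (-11/20, -1/10), radius 1/60; t3: center (0, 0), radius 1/5


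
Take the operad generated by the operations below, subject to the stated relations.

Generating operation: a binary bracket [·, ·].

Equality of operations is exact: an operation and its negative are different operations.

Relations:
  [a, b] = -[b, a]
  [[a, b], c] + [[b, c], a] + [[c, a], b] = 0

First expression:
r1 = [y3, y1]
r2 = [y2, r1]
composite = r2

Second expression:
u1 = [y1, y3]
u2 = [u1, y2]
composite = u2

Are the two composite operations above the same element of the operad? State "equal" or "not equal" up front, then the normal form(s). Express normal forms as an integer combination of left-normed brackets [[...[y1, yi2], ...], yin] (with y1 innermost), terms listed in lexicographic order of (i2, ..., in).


equal; the common form is [[y1, y3], y2]

Normal form of the first expression: [[y1, y3], y2]
Normal form of the second expression: [[y1, y3], y2]
One common form — equal.


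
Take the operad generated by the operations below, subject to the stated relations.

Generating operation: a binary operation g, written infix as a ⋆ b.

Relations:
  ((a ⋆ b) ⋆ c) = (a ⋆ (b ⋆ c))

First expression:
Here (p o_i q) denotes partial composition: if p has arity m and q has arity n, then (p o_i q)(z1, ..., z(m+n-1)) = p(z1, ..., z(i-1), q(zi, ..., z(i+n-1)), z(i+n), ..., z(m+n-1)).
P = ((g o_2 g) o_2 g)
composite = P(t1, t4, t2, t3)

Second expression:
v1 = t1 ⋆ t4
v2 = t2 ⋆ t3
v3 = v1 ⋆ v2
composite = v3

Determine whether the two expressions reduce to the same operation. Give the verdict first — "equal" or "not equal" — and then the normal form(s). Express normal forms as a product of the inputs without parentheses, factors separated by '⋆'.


The first composite normalizes to t1 ⋆ t4 ⋆ t2 ⋆ t3
The second composite normalizes to t1 ⋆ t4 ⋆ t2 ⋆ t3
One common form — equal.

equal — both sides give t1 ⋆ t4 ⋆ t2 ⋆ t3


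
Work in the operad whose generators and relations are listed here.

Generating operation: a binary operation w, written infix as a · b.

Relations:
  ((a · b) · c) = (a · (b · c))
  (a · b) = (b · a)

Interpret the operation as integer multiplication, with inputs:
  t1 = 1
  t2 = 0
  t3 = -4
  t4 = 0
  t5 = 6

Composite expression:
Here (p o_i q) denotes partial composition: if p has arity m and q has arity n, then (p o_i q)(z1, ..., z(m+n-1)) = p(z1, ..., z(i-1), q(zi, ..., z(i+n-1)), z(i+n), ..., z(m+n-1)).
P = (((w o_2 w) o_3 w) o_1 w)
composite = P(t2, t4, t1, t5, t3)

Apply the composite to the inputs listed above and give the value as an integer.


0

(t2 · t4) = 0
(t5 · t3) = -24
(t1 · (t5 · t3)) = -24
((t2 · t4) · (t1 · (t5 · t3))) = 0


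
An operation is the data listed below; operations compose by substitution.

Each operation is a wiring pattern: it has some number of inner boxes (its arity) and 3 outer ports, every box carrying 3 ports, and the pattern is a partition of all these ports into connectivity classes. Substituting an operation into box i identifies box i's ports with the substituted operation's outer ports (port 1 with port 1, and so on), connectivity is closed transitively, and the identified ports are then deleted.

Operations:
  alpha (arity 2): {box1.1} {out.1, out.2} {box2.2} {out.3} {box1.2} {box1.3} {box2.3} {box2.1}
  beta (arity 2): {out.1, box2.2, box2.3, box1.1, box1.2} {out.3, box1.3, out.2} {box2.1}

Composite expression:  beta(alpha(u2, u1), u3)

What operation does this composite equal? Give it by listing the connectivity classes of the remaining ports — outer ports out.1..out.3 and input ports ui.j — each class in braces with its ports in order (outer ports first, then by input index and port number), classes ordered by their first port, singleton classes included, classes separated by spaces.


{out.1, u3.2, u3.3} {out.2, out.3} {u1.1} {u1.2} {u1.3} {u2.1} {u2.2} {u2.3} {u3.1}

Reachability decides: close wires over beta-identified ports.
the subtree at alpha composes to {out.1, out.2} {out.3} {u1.1} {u1.2} {u1.3} {u2.1} {u2.2} {u2.3} on (u2, u1); out.j = own outer ports
the subtree at beta composes to {out.1, u3.2, u3.3} {out.2, out.3} {u1.1} {u1.2} {u1.3} {u2.1} {u2.2} {u2.3} {u3.1} on (u2, u1, u3); out.j = own outer ports


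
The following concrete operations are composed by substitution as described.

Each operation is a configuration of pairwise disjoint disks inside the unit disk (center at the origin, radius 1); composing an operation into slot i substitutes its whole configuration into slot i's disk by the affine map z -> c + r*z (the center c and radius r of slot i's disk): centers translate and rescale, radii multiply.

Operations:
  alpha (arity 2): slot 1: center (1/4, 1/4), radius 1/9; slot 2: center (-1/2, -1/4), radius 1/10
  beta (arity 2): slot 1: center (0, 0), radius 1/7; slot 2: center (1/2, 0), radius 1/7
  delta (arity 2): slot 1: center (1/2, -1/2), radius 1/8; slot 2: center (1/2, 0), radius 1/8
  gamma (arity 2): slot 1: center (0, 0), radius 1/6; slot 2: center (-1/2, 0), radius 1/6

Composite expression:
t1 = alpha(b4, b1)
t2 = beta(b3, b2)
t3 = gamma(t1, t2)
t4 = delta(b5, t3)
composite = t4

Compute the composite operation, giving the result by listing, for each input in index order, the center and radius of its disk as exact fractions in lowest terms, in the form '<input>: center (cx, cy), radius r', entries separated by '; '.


b1: center (47/96, -1/192), radius 1/480; b2: center (43/96, 0), radius 1/336; b3: center (7/16, 0), radius 1/336; b4: center (97/192, 1/192), radius 1/432; b5: center (1/2, -1/2), radius 1/8


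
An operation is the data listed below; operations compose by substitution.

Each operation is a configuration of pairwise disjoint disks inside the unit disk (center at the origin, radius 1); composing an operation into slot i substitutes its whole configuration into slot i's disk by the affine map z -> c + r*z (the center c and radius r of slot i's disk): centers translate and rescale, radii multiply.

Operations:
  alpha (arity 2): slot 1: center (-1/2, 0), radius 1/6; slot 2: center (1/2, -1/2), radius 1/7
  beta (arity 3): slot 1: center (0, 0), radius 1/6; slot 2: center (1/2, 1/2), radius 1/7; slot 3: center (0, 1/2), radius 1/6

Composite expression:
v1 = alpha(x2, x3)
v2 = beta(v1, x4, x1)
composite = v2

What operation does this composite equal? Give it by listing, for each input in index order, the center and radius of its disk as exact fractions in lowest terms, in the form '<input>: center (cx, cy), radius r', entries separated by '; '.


x1: center (0, 1/2), radius 1/6; x2: center (-1/12, 0), radius 1/36; x3: center (1/12, -1/12), radius 1/42; x4: center (1/2, 1/2), radius 1/7

Nesting under beta composes maps z -> c + r*z down each x-path.
input x2: composing its 2 substitution steps yields center (-1/12, 0), radius 1/36
input x3: composing its 2 substitution steps yields center (1/12, -1/12), radius 1/42
input x4: composing its 1 substitution step yields center (1/2, 1/2), radius 1/7
input x1: composing its 1 substitution step yields center (0, 1/2), radius 1/6


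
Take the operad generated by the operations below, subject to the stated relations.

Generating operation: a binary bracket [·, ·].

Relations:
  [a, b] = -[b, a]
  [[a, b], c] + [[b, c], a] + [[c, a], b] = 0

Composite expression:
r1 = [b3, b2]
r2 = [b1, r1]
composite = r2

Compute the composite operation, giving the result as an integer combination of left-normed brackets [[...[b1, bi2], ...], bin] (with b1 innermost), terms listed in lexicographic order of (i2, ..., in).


-[[b1, b2], b3] + [[b1, b3], b2]

Left-normed coefficients sit on the b1-initial expansion words.
Composite bracket: [b1, [b3, b2]]
Under [a, b] = ab - ba we get 4 signed associative words (2^2 = 4).
Words beginning with b1 determine it all:
  b1b2b3 (sign -1) contributes -[[b1, b2], b3]
  b1b3b2 (sign +1) contributes +[[b1, b3], b2]


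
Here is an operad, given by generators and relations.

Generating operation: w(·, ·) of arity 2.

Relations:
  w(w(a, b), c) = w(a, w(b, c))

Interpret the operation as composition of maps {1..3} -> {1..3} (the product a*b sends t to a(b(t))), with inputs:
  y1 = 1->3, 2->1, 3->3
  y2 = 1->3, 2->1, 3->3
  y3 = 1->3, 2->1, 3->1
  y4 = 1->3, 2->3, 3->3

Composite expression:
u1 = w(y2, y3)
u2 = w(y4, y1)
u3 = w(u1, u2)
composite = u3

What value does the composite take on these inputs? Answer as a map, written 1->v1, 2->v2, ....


1->3, 2->3, 3->3

w(y2, y3) = 1->3, 2->3, 3->3
w(y4, y1) = 1->3, 2->3, 3->3
w(w(y2, y3), w(y4, y1)) = 1->3, 2->3, 3->3


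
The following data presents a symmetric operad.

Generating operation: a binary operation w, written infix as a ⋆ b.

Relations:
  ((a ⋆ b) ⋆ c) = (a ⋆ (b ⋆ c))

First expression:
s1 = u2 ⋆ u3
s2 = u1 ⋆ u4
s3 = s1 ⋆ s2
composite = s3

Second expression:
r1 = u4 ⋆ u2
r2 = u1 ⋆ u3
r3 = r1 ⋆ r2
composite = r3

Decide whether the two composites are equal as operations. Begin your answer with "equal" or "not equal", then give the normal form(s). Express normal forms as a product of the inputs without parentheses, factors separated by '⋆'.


not equal: they reduce to u2 ⋆ u3 ⋆ u1 ⋆ u4 and u4 ⋆ u2 ⋆ u1 ⋆ u3

In normal form, the first expression is u2 ⋆ u3 ⋆ u1 ⋆ u4
In normal form, the second expression is u4 ⋆ u2 ⋆ u1 ⋆ u3
Distinct normal forms: not equal.


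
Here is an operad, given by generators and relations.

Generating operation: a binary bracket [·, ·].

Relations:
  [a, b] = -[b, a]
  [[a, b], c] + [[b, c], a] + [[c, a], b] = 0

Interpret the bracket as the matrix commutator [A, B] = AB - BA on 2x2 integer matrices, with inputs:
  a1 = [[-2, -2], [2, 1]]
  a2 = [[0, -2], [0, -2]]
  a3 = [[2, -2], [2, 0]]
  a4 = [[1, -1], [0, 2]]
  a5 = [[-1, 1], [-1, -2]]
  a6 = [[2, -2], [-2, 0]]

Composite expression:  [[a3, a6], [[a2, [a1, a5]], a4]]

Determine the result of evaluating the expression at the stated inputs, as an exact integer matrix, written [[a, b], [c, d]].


[[48, -96], [64, -48]]

[a3, a6] = [[8, 0], [8, -8]]
[a1, a5] = [[0, -1], [-1, 0]]
[a2, [a1, a5]] = [[2, -2], [2, -2]]
[[a2, [a1, a5]], a4] = [[2, -6], [-2, -2]]
[[a3, a6], [[a2, [a1, a5]], a4]] = [[48, -96], [64, -48]]


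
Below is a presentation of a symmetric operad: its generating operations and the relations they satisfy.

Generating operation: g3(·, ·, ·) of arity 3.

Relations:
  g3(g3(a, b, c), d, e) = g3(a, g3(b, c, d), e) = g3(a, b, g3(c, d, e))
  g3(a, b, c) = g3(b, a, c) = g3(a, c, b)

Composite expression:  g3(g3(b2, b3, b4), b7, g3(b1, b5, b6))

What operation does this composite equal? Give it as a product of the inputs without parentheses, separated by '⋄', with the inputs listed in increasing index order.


b1 ⋄ b2 ⋄ b3 ⋄ b4 ⋄ b5 ⋄ b6 ⋄ b7

Both nesting and order wash out for g3; what remains is which b's occur.
g3(b2, b3, b4) spells out as b2 ⋄ b3 ⋄ b4
g3(b1, b5, b6) spells out as b1 ⋄ b5 ⋄ b6
g3(g3(b2, b3, b4), b7, g3(b1, b5, b6)) spells out as b2 ⋄ b3 ⋄ b4 ⋄ b7 ⋄ b1 ⋄ b5 ⋄ b6
reordering the factors by index: b1 ⋄ b2 ⋄ b3 ⋄ b4 ⋄ b5 ⋄ b6 ⋄ b7


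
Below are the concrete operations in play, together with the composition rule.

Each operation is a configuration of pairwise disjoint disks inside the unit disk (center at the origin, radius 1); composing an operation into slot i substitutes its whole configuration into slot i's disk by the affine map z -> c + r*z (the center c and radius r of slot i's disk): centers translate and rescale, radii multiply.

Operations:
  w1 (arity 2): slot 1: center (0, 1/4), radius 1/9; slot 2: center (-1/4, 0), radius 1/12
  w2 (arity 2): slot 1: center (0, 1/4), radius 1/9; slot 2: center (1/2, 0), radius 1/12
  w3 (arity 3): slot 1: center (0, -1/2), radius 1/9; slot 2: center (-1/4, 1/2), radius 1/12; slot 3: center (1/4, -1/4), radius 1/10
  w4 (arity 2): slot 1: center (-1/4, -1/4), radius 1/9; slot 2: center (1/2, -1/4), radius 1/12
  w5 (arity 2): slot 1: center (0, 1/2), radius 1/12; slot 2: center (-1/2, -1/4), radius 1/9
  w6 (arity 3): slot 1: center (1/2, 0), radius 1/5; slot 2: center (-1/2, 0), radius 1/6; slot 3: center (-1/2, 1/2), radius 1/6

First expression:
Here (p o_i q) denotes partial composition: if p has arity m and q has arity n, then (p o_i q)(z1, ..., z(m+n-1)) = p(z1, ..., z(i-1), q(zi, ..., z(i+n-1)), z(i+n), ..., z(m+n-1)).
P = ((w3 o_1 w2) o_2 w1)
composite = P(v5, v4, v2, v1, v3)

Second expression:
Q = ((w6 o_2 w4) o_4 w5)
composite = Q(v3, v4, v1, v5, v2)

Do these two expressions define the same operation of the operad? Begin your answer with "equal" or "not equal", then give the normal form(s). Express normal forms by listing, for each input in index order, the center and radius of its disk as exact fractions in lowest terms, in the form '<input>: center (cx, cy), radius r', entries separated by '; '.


not equal; first: v1: center (-1/4, 1/2), radius 1/12; v2: center (23/432, -1/2), radius 1/1296; v3: center (1/4, -1/4), radius 1/10; v4: center (1/18, -215/432), radius 1/972; v5: center (0, -17/36), radius 1/81; second: v1: center (-5/12, -1/24), radius 1/72; v2: center (-7/12, 11/24), radius 1/54; v3: center (1/2, 0), radius 1/5; v4: center (-13/24, -1/24), radius 1/54; v5: center (-1/2, 7/12), radius 1/72

Normal form of the first expression: v1: center (-1/4, 1/2), radius 1/12; v2: center (23/432, -1/2), radius 1/1296; v3: center (1/4, -1/4), radius 1/10; v4: center (1/18, -215/432), radius 1/972; v5: center (0, -17/36), radius 1/81
Normal form of the second expression: v1: center (-5/12, -1/24), radius 1/72; v2: center (-7/12, 11/24), radius 1/54; v3: center (1/2, 0), radius 1/5; v4: center (-13/24, -1/24), radius 1/54; v5: center (-1/2, 7/12), radius 1/72
They disagree, so not equal.


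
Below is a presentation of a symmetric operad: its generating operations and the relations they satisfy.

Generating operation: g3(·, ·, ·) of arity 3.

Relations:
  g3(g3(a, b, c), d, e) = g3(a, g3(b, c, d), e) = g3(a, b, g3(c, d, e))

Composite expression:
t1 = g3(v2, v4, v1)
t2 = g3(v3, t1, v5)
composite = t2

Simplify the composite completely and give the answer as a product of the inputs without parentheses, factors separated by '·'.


v3 · v2 · v4 · v1 · v5

Key point: g3 is associative — brackets drop, the v-order remains.
g3(v2, v4, v1) collapses to v2 · v4 · v1
g3(v3, g3(v2, v4, v1), v5) collapses to v3 · v2 · v4 · v1 · v5


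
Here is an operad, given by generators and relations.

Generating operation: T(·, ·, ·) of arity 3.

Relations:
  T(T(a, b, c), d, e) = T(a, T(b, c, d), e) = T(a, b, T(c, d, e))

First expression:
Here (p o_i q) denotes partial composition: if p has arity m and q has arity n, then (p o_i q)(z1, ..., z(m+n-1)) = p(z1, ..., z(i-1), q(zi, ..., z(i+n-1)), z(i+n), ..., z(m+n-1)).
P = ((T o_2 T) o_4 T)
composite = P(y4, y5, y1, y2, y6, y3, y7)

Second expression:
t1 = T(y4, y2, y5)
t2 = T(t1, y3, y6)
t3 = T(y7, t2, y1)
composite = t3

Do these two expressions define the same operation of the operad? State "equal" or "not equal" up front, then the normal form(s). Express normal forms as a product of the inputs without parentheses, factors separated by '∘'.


The first composite normalizes to y4 ∘ y5 ∘ y1 ∘ y2 ∘ y6 ∘ y3 ∘ y7
The second composite normalizes to y7 ∘ y4 ∘ y2 ∘ y5 ∘ y3 ∘ y6 ∘ y1
No match — not equal.

not equal — first y4 ∘ y5 ∘ y1 ∘ y2 ∘ y6 ∘ y3 ∘ y7, second y7 ∘ y4 ∘ y2 ∘ y5 ∘ y3 ∘ y6 ∘ y1


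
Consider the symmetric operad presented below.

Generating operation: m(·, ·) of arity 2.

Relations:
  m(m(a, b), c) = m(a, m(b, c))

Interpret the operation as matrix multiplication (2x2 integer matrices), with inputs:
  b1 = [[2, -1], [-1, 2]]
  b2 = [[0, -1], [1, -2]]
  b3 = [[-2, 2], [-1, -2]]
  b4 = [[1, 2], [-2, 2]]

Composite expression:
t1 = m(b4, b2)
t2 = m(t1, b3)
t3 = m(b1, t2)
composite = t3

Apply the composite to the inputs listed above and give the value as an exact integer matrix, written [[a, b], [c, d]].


[[4, 20], [-5, 2]]

m(b4, b2) = [[2, -5], [2, -2]]
m(m(b4, b2), b3) = [[1, 14], [-2, 8]]
m(b1, m(m(b4, b2), b3)) = [[4, 20], [-5, 2]]


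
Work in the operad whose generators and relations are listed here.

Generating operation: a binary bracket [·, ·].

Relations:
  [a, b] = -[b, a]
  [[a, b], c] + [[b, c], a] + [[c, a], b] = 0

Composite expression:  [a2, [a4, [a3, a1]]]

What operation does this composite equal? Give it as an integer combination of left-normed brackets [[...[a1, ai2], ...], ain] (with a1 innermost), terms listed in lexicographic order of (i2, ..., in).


-[[[a1, a3], a4], a2]


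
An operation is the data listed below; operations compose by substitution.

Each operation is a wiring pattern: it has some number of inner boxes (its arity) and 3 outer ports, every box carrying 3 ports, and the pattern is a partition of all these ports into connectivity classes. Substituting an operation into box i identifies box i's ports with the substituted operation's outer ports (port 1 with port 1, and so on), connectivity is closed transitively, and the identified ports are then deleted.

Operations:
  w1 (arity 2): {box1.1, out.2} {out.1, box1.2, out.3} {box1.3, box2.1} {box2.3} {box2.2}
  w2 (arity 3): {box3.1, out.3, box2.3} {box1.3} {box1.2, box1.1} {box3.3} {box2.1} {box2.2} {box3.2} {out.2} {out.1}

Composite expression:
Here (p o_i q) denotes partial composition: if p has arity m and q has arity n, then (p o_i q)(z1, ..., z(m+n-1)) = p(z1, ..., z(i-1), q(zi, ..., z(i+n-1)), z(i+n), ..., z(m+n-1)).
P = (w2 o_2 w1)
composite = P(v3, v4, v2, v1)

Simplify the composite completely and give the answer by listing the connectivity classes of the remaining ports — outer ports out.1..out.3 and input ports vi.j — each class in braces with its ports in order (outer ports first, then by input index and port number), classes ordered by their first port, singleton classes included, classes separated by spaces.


{out.1} {out.2} {out.3, v1.1, v4.2} {v1.2} {v1.3} {v2.1, v4.3} {v2.2} {v2.3} {v3.1, v3.2} {v3.3} {v4.1}

Substituting into w2 glues patterns; closure does the rest.
w1 over (v4, v2) gives {out.1, out.3, v4.2} {out.2, v4.1} {v2.1, v4.3} {v2.2} {v2.3}, out.j being that stage's outer ports
w2 over (v3, v4, v2, v1) gives {out.1} {out.2} {out.3, v1.1, v4.2} {v1.2} {v1.3} {v2.1, v4.3} {v2.2} {v2.3} {v3.1, v3.2} {v3.3} {v4.1}, out.j being that stage's outer ports


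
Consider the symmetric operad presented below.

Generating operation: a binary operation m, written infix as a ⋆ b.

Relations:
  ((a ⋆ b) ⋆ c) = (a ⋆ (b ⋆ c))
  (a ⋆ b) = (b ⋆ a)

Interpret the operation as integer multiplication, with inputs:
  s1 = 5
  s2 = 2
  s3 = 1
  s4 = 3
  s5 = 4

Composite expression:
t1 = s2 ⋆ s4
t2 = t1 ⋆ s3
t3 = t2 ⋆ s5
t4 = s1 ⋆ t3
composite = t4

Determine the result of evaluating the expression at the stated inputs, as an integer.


(s2 ⋆ s4) = 6
((s2 ⋆ s4) ⋆ s3) = 6
(((s2 ⋆ s4) ⋆ s3) ⋆ s5) = 24
(s1 ⋆ (((s2 ⋆ s4) ⋆ s3) ⋆ s5)) = 120

120


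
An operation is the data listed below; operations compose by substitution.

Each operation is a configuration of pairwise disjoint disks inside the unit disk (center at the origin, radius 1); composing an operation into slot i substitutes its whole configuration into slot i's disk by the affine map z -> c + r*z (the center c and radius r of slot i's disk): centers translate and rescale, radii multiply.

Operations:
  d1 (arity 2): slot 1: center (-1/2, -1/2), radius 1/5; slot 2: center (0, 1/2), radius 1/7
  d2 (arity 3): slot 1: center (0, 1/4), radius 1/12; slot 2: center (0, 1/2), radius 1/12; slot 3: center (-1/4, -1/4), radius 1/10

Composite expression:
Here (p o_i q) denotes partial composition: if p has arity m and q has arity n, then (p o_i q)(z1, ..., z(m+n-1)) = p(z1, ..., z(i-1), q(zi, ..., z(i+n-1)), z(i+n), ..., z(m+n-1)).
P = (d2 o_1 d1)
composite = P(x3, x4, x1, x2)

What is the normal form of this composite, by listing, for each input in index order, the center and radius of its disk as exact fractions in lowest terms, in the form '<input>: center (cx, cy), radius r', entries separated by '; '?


x1: center (0, 1/2), radius 1/12; x2: center (-1/4, -1/4), radius 1/10; x3: center (-1/24, 5/24), radius 1/60; x4: center (0, 7/24), radius 1/84

Each x-disk chains the slot maps above it in d2; radii multiply.
tracing x3 down its 2-map path: center (-1/24, 5/24), radius 1/60
tracing x4 down its 2-map path: center (0, 7/24), radius 1/84
tracing x1 down its 1-map path: center (0, 1/2), radius 1/12
tracing x2 down its 1-map path: center (-1/4, -1/4), radius 1/10


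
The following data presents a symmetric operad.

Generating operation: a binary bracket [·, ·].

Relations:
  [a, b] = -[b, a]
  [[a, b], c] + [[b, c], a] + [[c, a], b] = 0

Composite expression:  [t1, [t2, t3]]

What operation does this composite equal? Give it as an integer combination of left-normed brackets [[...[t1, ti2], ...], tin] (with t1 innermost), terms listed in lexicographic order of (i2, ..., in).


[[t1, t2], t3] - [[t1, t3], t2]

Expand each bracket as ab - ba; the t1-initial words give the coefficients.
Composite bracket: [t1, [t2, t3]]
Expanding via [a, b] = ab - ba: 4 signed words (2^2 = 4).
Keep just the words that open with t1:
  from t1t2t3, sign +1: term +[[t1, t2], t3]
  from t1t3t2, sign -1: term -[[t1, t3], t2]


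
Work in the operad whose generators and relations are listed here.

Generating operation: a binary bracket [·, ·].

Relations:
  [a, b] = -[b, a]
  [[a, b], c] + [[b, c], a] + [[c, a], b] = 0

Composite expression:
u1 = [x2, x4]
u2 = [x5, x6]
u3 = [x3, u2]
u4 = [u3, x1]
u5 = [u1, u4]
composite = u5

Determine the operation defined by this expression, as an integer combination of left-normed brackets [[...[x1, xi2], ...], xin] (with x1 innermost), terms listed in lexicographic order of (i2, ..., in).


Skip Jacobi rewriting: expand, keep x1-initial words, read off terms.
Composite bracket: [[x2, x4], [[x3, [x5, x6]], x1]]
Applying ab - ba throughout gives 32 signed words (2^5 = 32).
Words beginning with x1 determine it all:
  the word x1x3x5x6x2x4 carries sign +1 and contributes +[[[[[x1, x3], x5], x6], x2], x4]
  the word x1x3x5x6x4x2 carries sign -1 and contributes -[[[[[x1, x3], x5], x6], x4], x2]
  the word x1x3x6x5x2x4 carries sign -1 and contributes -[[[[[x1, x3], x6], x5], x2], x4]
  the word x1x3x6x5x4x2 carries sign +1 and contributes +[[[[[x1, x3], x6], x5], x4], x2]
  the word x1x5x6x3x2x4 carries sign -1 and contributes -[[[[[x1, x5], x6], x3], x2], x4]
  the word x1x5x6x3x4x2 carries sign +1 and contributes +[[[[[x1, x5], x6], x3], x4], x2]
  the word x1x6x5x3x2x4 carries sign +1 and contributes +[[[[[x1, x6], x5], x3], x2], x4]
  the word x1x6x5x3x4x2 carries sign -1 and contributes -[[[[[x1, x6], x5], x3], x4], x2]

[[[[[x1, x3], x5], x6], x2], x4] - [[[[[x1, x3], x5], x6], x4], x2] - [[[[[x1, x3], x6], x5], x2], x4] + [[[[[x1, x3], x6], x5], x4], x2] - [[[[[x1, x5], x6], x3], x2], x4] + [[[[[x1, x5], x6], x3], x4], x2] + [[[[[x1, x6], x5], x3], x2], x4] - [[[[[x1, x6], x5], x3], x4], x2]


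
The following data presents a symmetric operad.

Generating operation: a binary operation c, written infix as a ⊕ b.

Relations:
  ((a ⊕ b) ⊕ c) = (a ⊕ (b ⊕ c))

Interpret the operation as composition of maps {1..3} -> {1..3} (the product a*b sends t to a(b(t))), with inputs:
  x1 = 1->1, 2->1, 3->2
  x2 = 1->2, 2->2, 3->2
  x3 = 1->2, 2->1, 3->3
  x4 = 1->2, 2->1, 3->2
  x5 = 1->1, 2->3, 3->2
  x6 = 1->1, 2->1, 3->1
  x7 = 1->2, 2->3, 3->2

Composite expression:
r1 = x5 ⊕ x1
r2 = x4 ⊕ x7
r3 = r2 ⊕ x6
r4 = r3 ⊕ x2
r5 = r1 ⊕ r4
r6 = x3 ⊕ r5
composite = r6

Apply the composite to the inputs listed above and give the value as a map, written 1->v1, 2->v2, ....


1->2, 2->2, 3->2

(x5 ⊕ x1) = 1->1, 2->1, 3->3
(x4 ⊕ x7) = 1->1, 2->2, 3->1
((x4 ⊕ x7) ⊕ x6) = 1->1, 2->1, 3->1
(((x4 ⊕ x7) ⊕ x6) ⊕ x2) = 1->1, 2->1, 3->1
((x5 ⊕ x1) ⊕ (((x4 ⊕ x7) ⊕ x6) ⊕ x2)) = 1->1, 2->1, 3->1
(x3 ⊕ ((x5 ⊕ x1) ⊕ (((x4 ⊕ x7) ⊕ x6) ⊕ x2))) = 1->2, 2->2, 3->2


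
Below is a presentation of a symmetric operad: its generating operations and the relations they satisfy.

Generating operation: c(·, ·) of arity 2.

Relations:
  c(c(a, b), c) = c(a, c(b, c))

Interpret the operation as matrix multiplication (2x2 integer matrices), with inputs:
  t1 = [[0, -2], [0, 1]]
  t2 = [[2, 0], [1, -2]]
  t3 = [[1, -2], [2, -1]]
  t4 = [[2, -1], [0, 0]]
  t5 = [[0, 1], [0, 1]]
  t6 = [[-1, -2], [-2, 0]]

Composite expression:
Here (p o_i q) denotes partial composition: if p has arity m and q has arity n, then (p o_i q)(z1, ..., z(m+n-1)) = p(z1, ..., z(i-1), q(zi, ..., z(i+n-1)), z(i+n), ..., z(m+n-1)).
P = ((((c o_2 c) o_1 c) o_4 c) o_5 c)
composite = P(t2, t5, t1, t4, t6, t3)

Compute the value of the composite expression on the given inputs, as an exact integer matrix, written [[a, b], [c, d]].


c(t2, t5) = [[0, 2], [0, -1]]
c(t6, t3) = [[-5, 4], [-2, 4]]
c(t4, c(t6, t3)) = [[-8, 4], [0, 0]]
c(t1, c(t4, c(t6, t3))) = [[0, 0], [0, 0]]
c(c(t2, t5), c(t1, c(t4, c(t6, t3)))) = [[0, 0], [0, 0]]

[[0, 0], [0, 0]]


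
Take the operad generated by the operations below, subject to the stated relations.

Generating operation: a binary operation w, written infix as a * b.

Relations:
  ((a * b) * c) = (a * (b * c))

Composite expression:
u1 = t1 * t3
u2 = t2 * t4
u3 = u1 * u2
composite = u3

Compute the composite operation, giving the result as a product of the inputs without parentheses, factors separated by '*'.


t1 * t3 * t2 * t4

Key point: w is associative — brackets drop, the t-order remains.
(t1 * t3) flattens to t1 * t3
(t2 * t4) flattens to t2 * t4
((t1 * t3) * (t2 * t4)) flattens to t1 * t3 * t2 * t4


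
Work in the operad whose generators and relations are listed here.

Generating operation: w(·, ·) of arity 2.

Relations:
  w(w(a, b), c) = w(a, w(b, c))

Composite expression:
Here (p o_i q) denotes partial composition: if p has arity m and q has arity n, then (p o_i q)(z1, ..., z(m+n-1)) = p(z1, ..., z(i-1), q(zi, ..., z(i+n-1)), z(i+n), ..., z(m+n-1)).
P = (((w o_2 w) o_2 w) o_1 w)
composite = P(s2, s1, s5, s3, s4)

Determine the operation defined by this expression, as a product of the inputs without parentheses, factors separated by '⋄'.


s2 ⋄ s1 ⋄ s5 ⋄ s3 ⋄ s4

Key point: w is associative — brackets drop, the s-order remains.
w(s2, s1) unparenthesizes to s2 ⋄ s1
w(s5, s3) unparenthesizes to s5 ⋄ s3
w(w(s5, s3), s4) unparenthesizes to s5 ⋄ s3 ⋄ s4
w(w(s2, s1), w(w(s5, s3), s4)) unparenthesizes to s2 ⋄ s1 ⋄ s5 ⋄ s3 ⋄ s4


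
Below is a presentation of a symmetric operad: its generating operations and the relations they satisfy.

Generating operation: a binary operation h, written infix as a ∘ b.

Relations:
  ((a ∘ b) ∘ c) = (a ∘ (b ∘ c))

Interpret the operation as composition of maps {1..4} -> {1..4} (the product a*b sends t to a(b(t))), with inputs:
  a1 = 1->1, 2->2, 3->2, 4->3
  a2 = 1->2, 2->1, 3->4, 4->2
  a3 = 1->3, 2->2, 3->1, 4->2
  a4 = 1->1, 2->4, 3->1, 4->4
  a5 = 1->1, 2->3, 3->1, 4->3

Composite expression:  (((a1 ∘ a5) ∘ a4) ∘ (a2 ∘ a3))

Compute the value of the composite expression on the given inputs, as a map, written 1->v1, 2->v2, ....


1->2, 2->1, 3->2, 4->1


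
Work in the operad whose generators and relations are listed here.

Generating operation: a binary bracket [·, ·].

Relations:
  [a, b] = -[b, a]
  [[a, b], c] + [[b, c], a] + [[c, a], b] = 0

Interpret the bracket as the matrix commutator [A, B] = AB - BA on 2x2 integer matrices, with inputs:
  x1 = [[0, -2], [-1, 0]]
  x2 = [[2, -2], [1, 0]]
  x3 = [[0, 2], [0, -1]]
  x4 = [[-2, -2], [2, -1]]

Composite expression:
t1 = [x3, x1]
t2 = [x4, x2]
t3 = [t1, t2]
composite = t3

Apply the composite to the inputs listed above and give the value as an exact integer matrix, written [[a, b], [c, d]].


[[-16, -16], [24, 16]]


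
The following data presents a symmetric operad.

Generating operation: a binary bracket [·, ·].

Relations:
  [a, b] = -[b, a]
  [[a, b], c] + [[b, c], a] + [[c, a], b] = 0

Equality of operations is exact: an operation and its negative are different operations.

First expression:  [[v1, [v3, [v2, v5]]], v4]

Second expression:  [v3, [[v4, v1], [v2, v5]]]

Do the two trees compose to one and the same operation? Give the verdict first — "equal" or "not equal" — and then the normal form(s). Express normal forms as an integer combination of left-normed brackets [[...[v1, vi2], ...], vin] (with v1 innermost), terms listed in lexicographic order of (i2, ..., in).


The first composite normalizes to -[[[[v1, v2], v5], v3], v4] + [[[[v1, v3], v2], v5], v4] - [[[[v1, v3], v5], v2], v4] + [[[[v1, v5], v2], v3], v4]
The second composite normalizes to [[[[v1, v4], v2], v5], v3] - [[[[v1, v4], v5], v2], v3]
Distinct normal forms: not equal.

not equal; first: -[[[[v1, v2], v5], v3], v4] + [[[[v1, v3], v2], v5], v4] - [[[[v1, v3], v5], v2], v4] + [[[[v1, v5], v2], v3], v4]; second: [[[[v1, v4], v2], v5], v3] - [[[[v1, v4], v5], v2], v3]


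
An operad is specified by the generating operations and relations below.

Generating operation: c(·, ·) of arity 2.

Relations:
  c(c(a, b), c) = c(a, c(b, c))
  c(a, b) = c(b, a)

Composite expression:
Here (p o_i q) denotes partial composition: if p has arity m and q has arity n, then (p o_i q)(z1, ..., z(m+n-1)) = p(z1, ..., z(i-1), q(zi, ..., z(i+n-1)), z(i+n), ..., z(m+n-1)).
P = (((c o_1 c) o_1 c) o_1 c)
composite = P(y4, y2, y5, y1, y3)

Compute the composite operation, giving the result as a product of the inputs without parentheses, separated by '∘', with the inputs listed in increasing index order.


y1 ∘ y2 ∘ y3 ∘ y4 ∘ y5

Both nesting and order wash out for c; what remains is which y's occur.
c(y4, y2) unparenthesizes to y4 ∘ y2
c(c(y4, y2), y5) unparenthesizes to y4 ∘ y2 ∘ y5
c(c(c(y4, y2), y5), y1) unparenthesizes to y4 ∘ y2 ∘ y5 ∘ y1
c(c(c(c(y4, y2), y5), y1), y3) unparenthesizes to y4 ∘ y2 ∘ y5 ∘ y1 ∘ y3
sorting the factors by input index: y1 ∘ y2 ∘ y3 ∘ y4 ∘ y5


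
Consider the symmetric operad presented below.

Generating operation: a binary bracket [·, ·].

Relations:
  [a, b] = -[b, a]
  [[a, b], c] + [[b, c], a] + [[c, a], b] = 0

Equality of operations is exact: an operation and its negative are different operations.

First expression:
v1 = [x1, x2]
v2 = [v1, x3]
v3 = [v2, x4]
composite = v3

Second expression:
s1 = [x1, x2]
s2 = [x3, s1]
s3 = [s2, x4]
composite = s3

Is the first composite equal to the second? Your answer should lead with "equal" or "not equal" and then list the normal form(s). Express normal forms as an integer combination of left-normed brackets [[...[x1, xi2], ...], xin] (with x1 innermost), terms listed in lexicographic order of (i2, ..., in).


The first expression, normalized: [[[x1, x2], x3], x4]
The second expression, normalized: -[[[x1, x2], x3], x4]
Distinct normal forms: not equal.

not equal — first [[[x1, x2], x3], x4], second -[[[x1, x2], x3], x4]


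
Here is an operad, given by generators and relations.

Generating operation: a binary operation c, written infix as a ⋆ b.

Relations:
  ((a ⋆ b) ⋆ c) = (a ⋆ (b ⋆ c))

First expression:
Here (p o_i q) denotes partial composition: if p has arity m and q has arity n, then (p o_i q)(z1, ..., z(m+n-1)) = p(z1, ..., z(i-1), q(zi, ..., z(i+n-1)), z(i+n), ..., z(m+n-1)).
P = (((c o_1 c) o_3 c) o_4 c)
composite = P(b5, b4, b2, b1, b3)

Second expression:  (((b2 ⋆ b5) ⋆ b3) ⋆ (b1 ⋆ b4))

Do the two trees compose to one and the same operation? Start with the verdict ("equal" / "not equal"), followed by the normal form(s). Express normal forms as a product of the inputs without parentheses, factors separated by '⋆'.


not equal — first b5 ⋆ b4 ⋆ b2 ⋆ b1 ⋆ b3, second b2 ⋆ b5 ⋆ b3 ⋆ b1 ⋆ b4

The first expression, normalized: b5 ⋆ b4 ⋆ b2 ⋆ b1 ⋆ b3
The second expression, normalized: b2 ⋆ b5 ⋆ b3 ⋆ b1 ⋆ b4
They disagree, so not equal.


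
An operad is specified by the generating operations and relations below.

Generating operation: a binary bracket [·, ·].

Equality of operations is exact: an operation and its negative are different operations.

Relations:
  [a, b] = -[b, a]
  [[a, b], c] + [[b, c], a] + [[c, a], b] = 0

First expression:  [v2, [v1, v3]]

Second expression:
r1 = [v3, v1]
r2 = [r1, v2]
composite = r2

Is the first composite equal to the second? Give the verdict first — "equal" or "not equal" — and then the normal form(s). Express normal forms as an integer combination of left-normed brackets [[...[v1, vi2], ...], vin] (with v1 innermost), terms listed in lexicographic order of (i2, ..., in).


equal — both sides give -[[v1, v3], v2]


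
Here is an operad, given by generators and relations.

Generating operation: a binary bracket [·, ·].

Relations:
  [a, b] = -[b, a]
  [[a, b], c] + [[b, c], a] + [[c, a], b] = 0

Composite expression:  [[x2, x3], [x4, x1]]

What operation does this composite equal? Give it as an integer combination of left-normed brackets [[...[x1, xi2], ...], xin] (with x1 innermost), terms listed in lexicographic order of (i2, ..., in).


Antisymmetry and Jacobi reduce to x1-anchored left-normed brackets.
Composite bracket: [[x2, x3], [x4, x1]]
The bracket unfolds into 8 signed words via [a, b] = ab - ba (2^3 = 8).
Words beginning with x1 determine it all:
  from x1x4x2x3, sign +1: term +[[[x1, x4], x2], x3]
  from x1x4x3x2, sign -1: term -[[[x1, x4], x3], x2]

[[[x1, x4], x2], x3] - [[[x1, x4], x3], x2]


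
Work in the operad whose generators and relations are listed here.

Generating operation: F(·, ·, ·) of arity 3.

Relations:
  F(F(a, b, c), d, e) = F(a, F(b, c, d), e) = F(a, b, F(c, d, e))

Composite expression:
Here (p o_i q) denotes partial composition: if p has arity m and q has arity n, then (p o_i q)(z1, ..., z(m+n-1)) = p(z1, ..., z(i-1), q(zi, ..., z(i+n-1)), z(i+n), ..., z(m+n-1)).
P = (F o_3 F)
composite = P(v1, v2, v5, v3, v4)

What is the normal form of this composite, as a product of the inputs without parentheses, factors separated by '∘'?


v1 ∘ v2 ∘ v5 ∘ v3 ∘ v4

All parenthesizations of F agree; list the v-inputs left to right.
F(v5, v3, v4) reduces to v5 ∘ v3 ∘ v4
F(v1, v2, F(v5, v3, v4)) reduces to v1 ∘ v2 ∘ v5 ∘ v3 ∘ v4


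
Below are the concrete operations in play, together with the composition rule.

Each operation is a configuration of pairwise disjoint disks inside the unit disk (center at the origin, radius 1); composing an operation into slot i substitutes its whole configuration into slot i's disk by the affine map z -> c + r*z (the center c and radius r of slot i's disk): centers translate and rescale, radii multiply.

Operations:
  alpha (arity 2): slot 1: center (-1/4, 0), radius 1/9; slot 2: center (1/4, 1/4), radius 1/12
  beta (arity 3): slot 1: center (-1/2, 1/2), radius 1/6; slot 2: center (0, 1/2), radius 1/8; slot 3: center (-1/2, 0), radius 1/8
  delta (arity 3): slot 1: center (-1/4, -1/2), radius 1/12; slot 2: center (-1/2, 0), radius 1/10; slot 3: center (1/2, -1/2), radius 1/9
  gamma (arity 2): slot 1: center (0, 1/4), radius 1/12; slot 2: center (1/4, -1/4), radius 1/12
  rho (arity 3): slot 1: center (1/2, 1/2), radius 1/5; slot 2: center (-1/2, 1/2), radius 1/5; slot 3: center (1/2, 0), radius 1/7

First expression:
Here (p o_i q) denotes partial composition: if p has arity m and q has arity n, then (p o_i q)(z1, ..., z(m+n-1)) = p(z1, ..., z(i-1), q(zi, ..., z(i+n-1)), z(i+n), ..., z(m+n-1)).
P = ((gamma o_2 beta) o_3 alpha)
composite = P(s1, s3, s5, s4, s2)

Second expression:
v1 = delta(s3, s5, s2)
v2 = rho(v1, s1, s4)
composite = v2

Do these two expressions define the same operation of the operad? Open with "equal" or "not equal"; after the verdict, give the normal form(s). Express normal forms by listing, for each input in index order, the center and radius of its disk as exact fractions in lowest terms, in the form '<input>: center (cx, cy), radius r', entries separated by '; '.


Reducing the first expression gives s1: center (0, 1/4), radius 1/12; s2: center (5/24, -1/4), radius 1/96; s3: center (5/24, -5/24), radius 1/72; s4: center (97/384, -79/384), radius 1/1152; s5: center (95/384, -5/24), radius 1/864
Reducing the second expression gives s1: center (-1/2, 1/2), radius 1/5; s2: center (3/5, 2/5), radius 1/45; s3: center (9/20, 2/5), radius 1/60; s4: center (1/2, 0), radius 1/7; s5: center (2/5, 1/2), radius 1/50
No match — not equal.

not equal: they reduce to s1: center (0, 1/4), radius 1/12; s2: center (5/24, -1/4), radius 1/96; s3: center (5/24, -5/24), radius 1/72; s4: center (97/384, -79/384), radius 1/1152; s5: center (95/384, -5/24), radius 1/864 and s1: center (-1/2, 1/2), radius 1/5; s2: center (3/5, 2/5), radius 1/45; s3: center (9/20, 2/5), radius 1/60; s4: center (1/2, 0), radius 1/7; s5: center (2/5, 1/2), radius 1/50


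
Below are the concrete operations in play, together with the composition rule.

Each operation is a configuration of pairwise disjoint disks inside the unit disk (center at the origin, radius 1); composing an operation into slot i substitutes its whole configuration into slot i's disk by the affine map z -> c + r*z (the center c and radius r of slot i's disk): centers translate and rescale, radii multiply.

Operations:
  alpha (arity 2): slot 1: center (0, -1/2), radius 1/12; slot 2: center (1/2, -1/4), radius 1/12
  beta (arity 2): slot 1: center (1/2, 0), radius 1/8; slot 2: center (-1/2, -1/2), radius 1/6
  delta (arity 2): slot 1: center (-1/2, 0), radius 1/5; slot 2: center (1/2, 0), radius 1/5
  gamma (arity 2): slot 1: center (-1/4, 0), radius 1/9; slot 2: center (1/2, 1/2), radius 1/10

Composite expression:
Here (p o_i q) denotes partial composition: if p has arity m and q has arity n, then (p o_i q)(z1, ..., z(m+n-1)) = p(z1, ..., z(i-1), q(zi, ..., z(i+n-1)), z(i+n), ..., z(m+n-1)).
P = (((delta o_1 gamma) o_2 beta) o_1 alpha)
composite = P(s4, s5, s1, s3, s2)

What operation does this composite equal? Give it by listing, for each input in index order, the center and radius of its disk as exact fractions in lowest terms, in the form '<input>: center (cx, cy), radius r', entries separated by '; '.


Nesting under delta composes maps z -> c + r*z down each s-path.
tracing s4 down its 3-map path: center (-11/20, -1/90), radius 1/540
tracing s5 down its 3-map path: center (-97/180, -1/180), radius 1/540
tracing s1 down its 3-map path: center (-39/100, 1/10), radius 1/400
tracing s3 down its 3-map path: center (-41/100, 9/100), radius 1/300
tracing s2 down its 1-map path: center (1/2, 0), radius 1/5

s1: center (-39/100, 1/10), radius 1/400; s2: center (1/2, 0), radius 1/5; s3: center (-41/100, 9/100), radius 1/300; s4: center (-11/20, -1/90), radius 1/540; s5: center (-97/180, -1/180), radius 1/540
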